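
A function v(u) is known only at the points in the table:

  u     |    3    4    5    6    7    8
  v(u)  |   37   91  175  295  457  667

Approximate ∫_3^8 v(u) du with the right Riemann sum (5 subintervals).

1685

Δu = 1.
Sum = 1·[91 + 175 + 295 + 457 + 667] = 1685.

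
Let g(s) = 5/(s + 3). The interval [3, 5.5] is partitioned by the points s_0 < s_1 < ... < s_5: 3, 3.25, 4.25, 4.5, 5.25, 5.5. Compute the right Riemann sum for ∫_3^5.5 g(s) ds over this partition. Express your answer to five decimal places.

Subinterval widths: 0.25, 1, 0.25, 0.75, 0.25.
Right endpoints: 3.25, 4.25, 4.5, 5.25, 5.5.
g(3.25) = 0.8, g(4.25) = 20/29, g(4.5) = 2/3, g(5.25) = 20/33, g(5.5) = 10/17.
Sum = Σ Δs_i · g(s_i).
Sum ≈ 1.65793.

1.65793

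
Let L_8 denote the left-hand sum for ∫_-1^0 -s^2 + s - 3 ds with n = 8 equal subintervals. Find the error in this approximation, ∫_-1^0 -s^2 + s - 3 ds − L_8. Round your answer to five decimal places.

0.12760

Exact integral: ∫_-1^0 f(s) ds ≈ -3.8333333.
L_8 = -3.9609375.
Error ≈ -3.8333333 − (-3.9609375) ≈ 0.12760.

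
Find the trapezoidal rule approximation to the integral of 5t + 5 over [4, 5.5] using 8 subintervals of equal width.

Δt = (5.5 − 4)/8 = 0.1875.
f(4) = 25, f(4.1875) = 25.9375, f(4.375) = 26.875, f(4.5625) = 27.8125, f(4.75) = 28.75, f(4.9375) = 29.6875, f(5.125) = 30.625, f(5.3125) = 31.5625, f(5.5) = 32.5.
T_8 = (Δt/2)·[f(t_0) + 2f(t_1) + ... + 2f(t_{7}) + f(t_8)].
Sum = 43.125.

43.125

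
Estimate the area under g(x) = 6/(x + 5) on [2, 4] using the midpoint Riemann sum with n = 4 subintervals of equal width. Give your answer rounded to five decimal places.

Δx = (4 − 2)/4 = 0.5.
Midpoints: 2.25, 2.75, 3.25, 3.75.
g(2.25) = 24/29, g(2.75) = 24/31, g(3.25) = 8/11, g(3.75) = 24/35.
Sum = Δx · [g(2.25) + g(2.75) + g(3.25) + g(3.75)].
Sum ≈ 1.50738.

1.50738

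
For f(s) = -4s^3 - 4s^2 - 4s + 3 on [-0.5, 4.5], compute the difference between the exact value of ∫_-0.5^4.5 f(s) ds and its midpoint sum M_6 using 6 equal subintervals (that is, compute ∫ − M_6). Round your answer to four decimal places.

-8.1019

Exact integral: ∫_-0.5^4.5 f(s) ds ≈ -556.666667.
M_6 ≈ -548.564815.
Error ≈ -556.666667 − (-548.564815) ≈ -8.1019.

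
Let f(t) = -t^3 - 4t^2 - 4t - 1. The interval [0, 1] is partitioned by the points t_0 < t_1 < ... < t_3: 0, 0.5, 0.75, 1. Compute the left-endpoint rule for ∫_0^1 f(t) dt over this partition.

-3.19921875

Subinterval widths: 0.5, 0.25, 0.25.
Left endpoints: 0, 0.5, 0.75.
f(0) = -1, f(0.5) = -4.125, f(0.75) = -6.671875.
Sum = Σ Δt_i · f(t_i).
Sum = -3.19921875.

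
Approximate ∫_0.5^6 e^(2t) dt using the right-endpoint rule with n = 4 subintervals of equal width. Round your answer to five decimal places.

Δt = (6 − 0.5)/4 = 1.375.
Right endpoints: 1.875, 3.25, 4.625, 6.
f(1.875) ≈ 42.52108, f(3.25) ≈ 665.14163, f(4.625) ≈ 10404.56572, f(6) ≈ 162754.79142.
Sum = Δt · [f(1.875) + f(3.25) + f(4.625) + f(6)].
Sum ≈ 239067.15229.

239067.15229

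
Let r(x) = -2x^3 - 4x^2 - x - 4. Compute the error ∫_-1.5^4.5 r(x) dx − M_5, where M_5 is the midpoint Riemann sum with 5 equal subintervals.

-9.36

Exact integral: ∫_-1.5^4.5 r(x) dx = -361.5.
M_5 = -352.14.
Error = -361.5 − (-352.14) = -9.36.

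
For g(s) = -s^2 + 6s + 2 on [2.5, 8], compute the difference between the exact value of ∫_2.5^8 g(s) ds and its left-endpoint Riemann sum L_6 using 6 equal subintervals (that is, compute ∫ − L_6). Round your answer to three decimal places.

-10.573

Exact integral: ∫_2.5^8 g(s) ds ≈ 18.79167.
L_6 ≈ 29.36516.
Error ≈ 18.79167 − 29.36516 ≈ -10.573.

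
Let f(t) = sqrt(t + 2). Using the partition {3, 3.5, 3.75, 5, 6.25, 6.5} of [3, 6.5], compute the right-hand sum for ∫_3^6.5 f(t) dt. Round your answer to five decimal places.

Subinterval widths: 0.5, 0.25, 1.25, 1.25, 0.25.
Right endpoints: 3.5, 3.75, 5, 6.25, 6.5.
f(3.5) ≈ 2.34521, f(3.75) ≈ 2.39792, f(5) ≈ 2.64575, f(6.25) ≈ 2.87228, f(6.5) ≈ 2.91548.
Sum = Σ Δt_i · f(t_i).
Sum ≈ 9.39849.

9.39849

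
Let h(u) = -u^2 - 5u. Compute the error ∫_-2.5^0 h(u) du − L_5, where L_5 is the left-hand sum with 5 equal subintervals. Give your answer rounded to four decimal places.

Exact integral: ∫_-2.5^0 h(u) du ≈ 10.416667.
L_5 = 11.875.
Error ≈ 10.416667 − 11.875 ≈ -1.4583.

-1.4583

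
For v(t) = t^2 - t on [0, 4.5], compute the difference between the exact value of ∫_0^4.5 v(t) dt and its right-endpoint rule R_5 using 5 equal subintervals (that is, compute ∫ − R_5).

-7.695

Exact integral: ∫_0^4.5 v(t) dt = 20.25.
R_5 = 27.945.
Error = 20.25 − 27.945 = -7.695.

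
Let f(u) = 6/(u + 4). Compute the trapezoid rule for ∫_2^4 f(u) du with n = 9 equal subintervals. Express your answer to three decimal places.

Δu = (4 − 2)/9 = 2/9.
f(2) = 1, f(20/9) = 27/28, f(22/9) = 27/29, f(8/3) = 0.9, f(26/9) = 27/31, f(28/9) = 0.84375, f(10/3) = 9/11, f(32/9) = 27/34, f(34/9) = 27/35, f(4) = 0.75.
T_9 = (Δu/2)·[f(u_0) + 2f(u_1) + ... + 2f(u_{8}) + f(u_9)].
Sum ≈ 1.726.

1.726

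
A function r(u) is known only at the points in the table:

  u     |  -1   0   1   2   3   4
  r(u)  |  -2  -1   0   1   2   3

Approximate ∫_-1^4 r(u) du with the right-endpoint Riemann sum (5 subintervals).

5

Δu = 1.
Sum = 1·[(-1) + 0 + 1 + 2 + 3] = 5.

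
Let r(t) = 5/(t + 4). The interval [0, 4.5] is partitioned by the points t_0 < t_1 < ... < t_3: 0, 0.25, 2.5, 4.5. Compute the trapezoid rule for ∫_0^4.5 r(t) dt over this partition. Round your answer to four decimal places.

Subinterval widths: 0.25, 2.25, 2.
r(0) = 1.25, r(0.25) = 20/17, r(2.5) = 10/13, r(4.5) = 10/17.
On each subinterval the trapezoid contributes (Δt_i/2)·[r(t_{i-1}) + r(t_i)].
Sum ≈ 3.8497.

3.8497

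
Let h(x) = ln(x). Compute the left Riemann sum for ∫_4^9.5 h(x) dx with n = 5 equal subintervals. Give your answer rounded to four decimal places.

Δx = (9.5 − 4)/5 = 1.1.
Left endpoints: 4, 5.1, 6.2, 7.3, 8.4.
h(4) ≈ 1.3863, h(5.1) ≈ 1.6292, h(6.2) ≈ 1.8245, h(7.3) ≈ 1.9879, h(8.4) ≈ 2.1282.
Sum = Δx · [h(4) + h(5.1) + h(6.2) + h(7.3) + h(8.4)].
Sum ≈ 9.8518.

9.8518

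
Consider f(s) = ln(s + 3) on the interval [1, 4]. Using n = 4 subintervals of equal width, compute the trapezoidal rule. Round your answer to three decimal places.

5.071

Δs = (4 − 1)/4 = 0.75.
f(1) ≈ 1.386, f(1.75) ≈ 1.558, f(2.5) ≈ 1.705, f(3.25) ≈ 1.833, f(4) ≈ 1.946.
T_4 = (Δs/2)·[f(s_0) + 2f(s_1) + 2f(s_2) + 2f(s_3) + f(s_4)].
Sum ≈ 5.071.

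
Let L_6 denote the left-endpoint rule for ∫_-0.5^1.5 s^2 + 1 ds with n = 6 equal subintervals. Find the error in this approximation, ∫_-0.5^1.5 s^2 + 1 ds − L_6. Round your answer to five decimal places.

Exact integral: ∫_-0.5^1.5 f(s) ds ≈ 3.1666667.
L_6 ≈ 2.8703704.
Error ≈ 3.1666667 − 2.8703704 ≈ 0.29630.

0.29630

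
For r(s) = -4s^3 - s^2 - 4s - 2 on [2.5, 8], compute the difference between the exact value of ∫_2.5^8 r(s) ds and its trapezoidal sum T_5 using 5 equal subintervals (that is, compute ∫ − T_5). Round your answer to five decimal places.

70.98667

Exact integral: ∫_2.5^8 r(s) ds ≈ -4348.8958333.
T_5 = -4419.8825.
Error ≈ -4348.8958333 − (-4419.8825) ≈ 70.98667.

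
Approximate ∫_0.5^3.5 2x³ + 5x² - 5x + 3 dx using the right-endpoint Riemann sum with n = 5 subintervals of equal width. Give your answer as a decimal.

167.46

Δx = (3.5 − 0.5)/5 = 0.6.
Right endpoints: 1.1, 1.7, 2.3, 2.9, 3.5.
f(1.1) = 6.212, f(1.7) = 18.776, f(2.3) = 42.284, f(2.9) = 79.328, f(3.5) = 132.5.
Sum = Δx · [f(1.1) + f(1.7) + f(2.3) + f(2.9) + f(3.5)].
Sum = 167.46.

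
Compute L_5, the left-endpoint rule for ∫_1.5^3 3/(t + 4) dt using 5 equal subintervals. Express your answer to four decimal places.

Δt = (3 − 1.5)/5 = 0.3.
Left endpoints: 1.5, 1.8, 2.1, 2.4, 2.7.
f(1.5) = 6/11, f(1.8) = 15/29, f(2.1) = 30/61, f(2.4) = 0.46875, f(2.7) = 30/67.
Sum = Δt · [f(1.5) + f(1.8) + f(2.1) + f(2.4) + f(2.7)].
Sum ≈ 0.7413.

0.7413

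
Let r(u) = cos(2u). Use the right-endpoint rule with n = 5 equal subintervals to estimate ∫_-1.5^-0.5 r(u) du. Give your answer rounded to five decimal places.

-0.19246

Δu = (-0.5 − (-1.5))/5 = 0.2.
Right endpoints: -1.3, -1.1, -0.9, -0.7, -0.5.
r(-1.3) ≈ -0.85689, r(-1.1) ≈ -0.58850, r(-0.9) ≈ -0.22720, r(-0.7) ≈ 0.16997, r(-0.5) ≈ 0.54030.
Sum = Δu · [r(-1.3) + r(-1.1) + r(-0.9) + r(-0.7) + r(-0.5)].
Sum ≈ -0.19246.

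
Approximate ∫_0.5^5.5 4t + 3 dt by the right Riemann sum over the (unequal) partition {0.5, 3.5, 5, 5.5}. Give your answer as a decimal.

98

Subinterval widths: 3, 1.5, 0.5.
Right endpoints: 3.5, 5, 5.5.
f(3.5) = 17, f(5) = 23, f(5.5) = 25.
Sum = Σ Δt_i · f(t_i).
Sum = 98.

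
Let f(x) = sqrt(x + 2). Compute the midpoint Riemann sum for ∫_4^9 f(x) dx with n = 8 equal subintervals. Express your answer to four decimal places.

Δx = (9 − 4)/8 = 0.625.
Midpoints: 4.3125, 4.9375, 5.5625, 6.1875, 6.8125, 7.4375, 8.0625, 8.6875.
f(4.3125) ≈ 2.5125, f(4.9375) ≈ 2.6339, f(5.5625) ≈ 2.7500, f(6.1875) ≈ 2.8614, f(6.8125) ≈ 2.9686, f(7.4375) ≈ 3.0721, f(8.0625) ≈ 3.1721, f(8.6875) ≈ 3.2692.
Sum = Δx · [f(4.3125) + f(4.9375) + f(5.5625) + ...].
Sum ≈ 14.5248.

14.5248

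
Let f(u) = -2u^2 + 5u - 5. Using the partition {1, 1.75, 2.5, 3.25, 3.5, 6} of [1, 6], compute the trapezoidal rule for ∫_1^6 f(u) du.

Subinterval widths: 0.75, 0.75, 0.75, 0.25, 2.5.
f(1) = -2, f(1.75) = -2.375, f(2.5) = -5, f(3.25) = -9.875, f(3.5) = -12, f(6) = -47.
On each subinterval the trapezoid contributes (Δu_i/2)·[f(u_{i-1}) + f(u_i)].
Sum = -86.46875.

-86.46875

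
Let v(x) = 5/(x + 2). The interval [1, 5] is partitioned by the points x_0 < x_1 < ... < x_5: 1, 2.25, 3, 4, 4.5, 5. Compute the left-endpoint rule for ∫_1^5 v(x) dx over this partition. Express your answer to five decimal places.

4.76697

Subinterval widths: 1.25, 0.75, 1, 0.5, 0.5.
Left endpoints: 1, 2.25, 3, 4, 4.5.
v(1) = 5/3, v(2.25) = 20/17, v(3) = 1, v(4) = 5/6, v(4.5) = 10/13.
Sum = Σ Δx_i · v(x_i).
Sum ≈ 4.76697.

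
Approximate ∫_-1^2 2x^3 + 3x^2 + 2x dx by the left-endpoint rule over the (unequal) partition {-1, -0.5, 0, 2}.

Subinterval widths: 0.5, 0.5, 2.
Left endpoints: -1, -0.5, 0.
f(-1) = -1, f(-0.5) = -0.5, f(0) = 0.
Sum = Σ Δx_i · f(x_i).
Sum = -0.75.

-0.75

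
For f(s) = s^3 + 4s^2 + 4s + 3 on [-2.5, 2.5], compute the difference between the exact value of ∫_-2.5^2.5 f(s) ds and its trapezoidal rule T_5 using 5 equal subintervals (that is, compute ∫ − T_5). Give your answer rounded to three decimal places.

-3.333

Exact integral: ∫_-2.5^2.5 f(s) ds ≈ 56.66667.
T_5 = 60.
Error ≈ 56.66667 − 60 ≈ -3.333.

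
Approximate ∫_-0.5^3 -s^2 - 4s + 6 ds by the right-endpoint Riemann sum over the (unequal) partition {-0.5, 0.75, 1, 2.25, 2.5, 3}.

-16.84375

Subinterval widths: 1.25, 0.25, 1.25, 0.25, 0.5.
Right endpoints: 0.75, 1, 2.25, 2.5, 3.
f(0.75) = 2.4375, f(1) = 1, f(2.25) = -8.0625, f(2.5) = -10.25, f(3) = -15.
Sum = Σ Δs_i · f(s_i).
Sum = -16.84375.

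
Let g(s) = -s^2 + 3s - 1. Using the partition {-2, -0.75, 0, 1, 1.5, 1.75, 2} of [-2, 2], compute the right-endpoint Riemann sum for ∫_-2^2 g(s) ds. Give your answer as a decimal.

-3.34375

Subinterval widths: 1.25, 0.75, 1, 0.5, 0.25, 0.25.
Right endpoints: -0.75, 0, 1, 1.5, 1.75, 2.
g(-0.75) = -3.8125, g(0) = -1, g(1) = 1, g(1.5) = 1.25, g(1.75) = 1.1875, g(2) = 1.
Sum = Σ Δs_i · g(s_i).
Sum = -3.34375.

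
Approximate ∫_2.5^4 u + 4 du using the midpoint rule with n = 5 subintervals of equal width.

10.875

Δu = (4 − 2.5)/5 = 0.3.
Midpoints: 2.65, 2.95, 3.25, 3.55, 3.85.
f(2.65) = 6.65, f(2.95) = 6.95, f(3.25) = 7.25, f(3.55) = 7.55, f(3.85) = 7.85.
Sum = Δu · [f(2.65) + f(2.95) + f(3.25) + f(3.55) + f(3.85)].
Sum = 10.875.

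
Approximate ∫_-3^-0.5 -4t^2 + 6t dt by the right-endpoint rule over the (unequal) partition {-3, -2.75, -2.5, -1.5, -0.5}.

-43.6875

Subinterval widths: 0.25, 0.25, 1, 1.
Right endpoints: -2.75, -2.5, -1.5, -0.5.
f(-2.75) = -46.75, f(-2.5) = -40, f(-1.5) = -18, f(-0.5) = -4.
Sum = Σ Δt_i · f(t_i).
Sum = -43.6875.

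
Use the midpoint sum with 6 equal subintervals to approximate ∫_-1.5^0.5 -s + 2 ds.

Δs = (0.5 − (-1.5))/6 = 1/3.
Midpoints: -4/3, -1, -2/3, -1/3, 0, 1/3.
f(-4/3) = 10/3, f(-1) = 3, f(-2/3) = 8/3, f(-1/3) = 7/3, f(0) = 2, f(1/3) = 5/3.
Sum = Δs · [f(-4/3) + f(-1) + f(-2/3) + ...].
Sum = 5.

5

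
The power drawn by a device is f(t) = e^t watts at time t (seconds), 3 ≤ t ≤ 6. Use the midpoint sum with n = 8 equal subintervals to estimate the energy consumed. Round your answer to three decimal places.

Δt = (6 − 3)/8 = 0.375.
Midpoints: 3.1875, 3.5625, 3.9375, 4.3125, 4.6875, 5.0625, 5.4375, 5.8125.
f(3.1875) ≈ 24.228, f(3.5625) ≈ 35.251, f(3.9375) ≈ 51.290, f(4.3125) ≈ 74.627, f(4.6875) ≈ 108.581, f(5.0625) ≈ 157.985, f(5.4375) ≈ 229.867, f(5.8125) ≈ 334.454.
Sum = Δt · [f(3.1875) + f(3.5625) + f(3.9375) + ...].
Sum ≈ 381.106.

381.106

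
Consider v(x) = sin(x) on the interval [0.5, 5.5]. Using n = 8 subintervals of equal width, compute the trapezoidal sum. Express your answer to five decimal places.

Δx = (5.5 − 0.5)/8 = 0.625.
v(0.5) ≈ 0.47943, v(1.125) ≈ 0.90227, v(1.75) ≈ 0.98399, v(2.375) ≈ 0.69369, v(3) ≈ 0.14112, v(3.625) ≈ -0.46480, v(4.25) ≈ -0.89499, v(4.875) ≈ -0.98681, v(5.5) ≈ -0.70554.
T_8 = (Δx/2)·[v(x_0) + 2v(x_1) + ... + 2v(x_{7}) + v(x_8)].
Sum ≈ 0.16338.

0.16338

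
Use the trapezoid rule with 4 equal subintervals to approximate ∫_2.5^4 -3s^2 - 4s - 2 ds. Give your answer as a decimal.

-70.98046875

Δs = (4 − 2.5)/4 = 0.375.
f(2.5) = -30.75, f(2.875) = -38.296875, f(3.25) = -46.6875, f(3.625) = -55.921875, f(4) = -66.
T_4 = (Δs/2)·[f(s_0) + 2f(s_1) + 2f(s_2) + 2f(s_3) + f(s_4)].
Sum = -70.98046875.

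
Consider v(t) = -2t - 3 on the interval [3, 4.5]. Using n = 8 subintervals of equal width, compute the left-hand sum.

-15.46875

Δt = (4.5 − 3)/8 = 0.1875.
Left endpoints: 3, 3.1875, 3.375, 3.5625, 3.75, 3.9375, 4.125, 4.3125.
v(3) = -9, v(3.1875) = -9.375, v(3.375) = -9.75, v(3.5625) = -10.125, v(3.75) = -10.5, v(3.9375) = -10.875, v(4.125) = -11.25, v(4.3125) = -11.625.
Sum = Δt · [v(3) + v(3.1875) + v(3.375) + ...].
Sum = -15.46875.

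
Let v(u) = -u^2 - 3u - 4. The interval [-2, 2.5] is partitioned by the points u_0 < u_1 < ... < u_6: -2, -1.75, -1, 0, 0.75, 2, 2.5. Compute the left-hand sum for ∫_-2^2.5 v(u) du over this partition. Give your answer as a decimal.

Subinterval widths: 0.25, 0.75, 1, 0.75, 1.25, 0.5.
Left endpoints: -2, -1.75, -1, 0, 0.75, 2.
v(-2) = -2, v(-1.75) = -1.8125, v(-1) = -2, v(0) = -4, v(0.75) = -6.8125, v(2) = -14.
Sum = Σ Δu_i · v(u_i).
Sum = -22.375.

-22.375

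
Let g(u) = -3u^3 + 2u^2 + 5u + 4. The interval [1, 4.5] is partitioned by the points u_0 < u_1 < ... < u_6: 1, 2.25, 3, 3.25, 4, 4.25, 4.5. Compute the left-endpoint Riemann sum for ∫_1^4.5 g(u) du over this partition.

-130.03515625

Subinterval widths: 1.25, 0.75, 0.25, 0.75, 0.25, 0.25.
Left endpoints: 1, 2.25, 3, 3.25, 4, 4.25.
g(1) = 8, g(2.25) = -8.796875, g(3) = -44, g(3.25) = -61.609375, g(4) = -136, g(4.25) = -168.921875.
Sum = Σ Δu_i · g(u_i).
Sum = -130.03515625.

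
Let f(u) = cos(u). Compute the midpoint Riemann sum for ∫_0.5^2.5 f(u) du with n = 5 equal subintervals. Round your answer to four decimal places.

Δu = (2.5 − 0.5)/5 = 0.4.
Midpoints: 0.7, 1.1, 1.5, 1.9, 2.3.
f(0.7) ≈ 0.7648, f(1.1) ≈ 0.4536, f(1.5) ≈ 0.0707, f(1.9) ≈ -0.3233, f(2.3) ≈ -0.6663.
Sum = Δu · [f(0.7) + f(1.1) + f(1.5) + f(1.9) + f(2.3)].
Sum ≈ 0.1198.

0.1198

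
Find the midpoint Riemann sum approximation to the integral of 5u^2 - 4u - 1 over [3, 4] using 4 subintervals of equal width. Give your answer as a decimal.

Δu = (4 − 3)/4 = 0.25.
Midpoints: 3.125, 3.375, 3.625, 3.875.
f(3.125) = 35.328125, f(3.375) = 42.453125, f(3.625) = 50.203125, f(3.875) = 58.578125.
Sum = Δu · [f(3.125) + f(3.375) + f(3.625) + f(3.875)].
Sum = 46.640625.

46.640625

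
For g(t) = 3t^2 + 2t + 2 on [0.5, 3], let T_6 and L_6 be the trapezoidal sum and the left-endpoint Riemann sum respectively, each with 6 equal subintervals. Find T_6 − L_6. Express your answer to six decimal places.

6.510417

T_6 ≈ 40.84201389.
L_6 ≈ 34.33159722.
T_6 − L_6 ≈ 6.510417.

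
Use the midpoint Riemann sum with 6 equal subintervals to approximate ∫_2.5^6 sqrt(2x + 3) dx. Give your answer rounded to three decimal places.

Δx = (6 − 2.5)/6 = 7/12.
Midpoints: 67/24, 3.375, 95/24, 109/24, 5.125, 137/24.
f(67/24) ≈ 2.930, f(3.375) ≈ 3.122, f(95/24) ≈ 3.304, f(109/24) ≈ 3.476, f(5.125) ≈ 3.640, f(137/24) ≈ 3.797.
Sum = Δx · [f(67/24) + f(3.375) + f(95/24) + ...].
Sum ≈ 11.824.

11.824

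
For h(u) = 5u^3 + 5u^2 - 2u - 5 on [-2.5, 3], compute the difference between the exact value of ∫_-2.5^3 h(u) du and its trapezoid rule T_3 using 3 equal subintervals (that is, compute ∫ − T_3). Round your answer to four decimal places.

-26.9589

Exact integral: ∫_-2.5^3 h(u) du ≈ 93.213542.
T_3 ≈ 120.172454.
Error ≈ 93.213542 − 120.172454 ≈ -26.9589.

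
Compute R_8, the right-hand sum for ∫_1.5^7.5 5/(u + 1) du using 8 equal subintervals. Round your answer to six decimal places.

Δu = (7.5 − 1.5)/8 = 0.75.
Right endpoints: 2.25, 3, 3.75, 4.5, 5.25, 6, 6.75, 7.5.
f(2.25) = 20/13, f(3) = 1.25, f(3.75) = 20/19, f(4.5) = 10/11, f(5.25) = 0.8, f(6) = 5/7, f(6.75) = 20/31, f(7.5) = 10/17.
Sum = Δu · [f(2.25) + f(3) + f(3.75) + ...].
Sum ≈ 5.623400.

5.623400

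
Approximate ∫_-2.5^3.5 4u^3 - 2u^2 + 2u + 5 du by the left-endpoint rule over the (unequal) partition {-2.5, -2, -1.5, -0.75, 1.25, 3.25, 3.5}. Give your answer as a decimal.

Subinterval widths: 0.5, 0.5, 0.75, 2, 2, 0.25.
Left endpoints: -2.5, -2, -1.5, -0.75, 1.25, 3.25.
f(-2.5) = -75, f(-2) = -39, f(-1.5) = -16, f(-0.75) = 0.6875, f(1.25) = 12.1875, f(3.25) = 127.6875.
Sum = Σ Δu_i · f(u_i).
Sum = -11.328125.

-11.328125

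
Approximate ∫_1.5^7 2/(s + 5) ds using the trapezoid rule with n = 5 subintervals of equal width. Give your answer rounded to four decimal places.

Δs = (7 − 1.5)/5 = 1.1.
f(1.5) = 4/13, f(2.6) = 5/19, f(3.7) = 20/87, f(4.8) = 10/49, f(5.9) = 20/109, f(7) = 1/6.
T_5 = (Δs/2)·[f(s_0) + 2f(s_1) + ... + 2f(s_{4}) + f(s_5)].
Sum ≈ 1.2296.

1.2296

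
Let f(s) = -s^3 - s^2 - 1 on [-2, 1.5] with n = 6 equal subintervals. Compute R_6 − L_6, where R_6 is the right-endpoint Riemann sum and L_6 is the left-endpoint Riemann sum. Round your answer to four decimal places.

-5.6146

R_6 ≈ -7.414207.
L_6 ≈ -1.799624.
R_6 − L_6 ≈ -5.6146.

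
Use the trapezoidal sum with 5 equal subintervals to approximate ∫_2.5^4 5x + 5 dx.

31.875

Δx = (4 − 2.5)/5 = 0.3.
f(2.5) = 17.5, f(2.8) = 19, f(3.1) = 20.5, f(3.4) = 22, f(3.7) = 23.5, f(4) = 25.
T_5 = (Δx/2)·[f(x_0) + 2f(x_1) + ... + 2f(x_{4}) + f(x_5)].
Sum = 31.875.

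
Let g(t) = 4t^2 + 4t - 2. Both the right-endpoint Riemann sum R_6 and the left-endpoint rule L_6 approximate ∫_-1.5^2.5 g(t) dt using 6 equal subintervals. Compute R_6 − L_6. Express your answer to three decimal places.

R_6 ≈ 37.18519.
L_6 ≈ 15.85185.
R_6 − L_6 ≈ 21.333.

21.333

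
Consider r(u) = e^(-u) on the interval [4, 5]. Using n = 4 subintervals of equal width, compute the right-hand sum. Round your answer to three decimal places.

0.010

Δu = (5 − 4)/4 = 0.25.
Right endpoints: 4.25, 4.5, 4.75, 5.
r(4.25) ≈ 0.014, r(4.5) ≈ 0.011, r(4.75) ≈ 0.009, r(5) ≈ 0.007.
Sum = Δu · [r(4.25) + r(4.5) + r(4.75) + r(5)].
Sum ≈ 0.010.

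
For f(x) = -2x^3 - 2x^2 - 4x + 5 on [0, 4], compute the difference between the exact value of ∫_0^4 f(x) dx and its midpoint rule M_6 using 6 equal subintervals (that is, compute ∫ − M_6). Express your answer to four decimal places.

-2.0741

Exact integral: ∫_0^4 f(x) dx ≈ -182.666667.
M_6 ≈ -180.592593.
Error ≈ -182.666667 − (-180.592593) ≈ -2.0741.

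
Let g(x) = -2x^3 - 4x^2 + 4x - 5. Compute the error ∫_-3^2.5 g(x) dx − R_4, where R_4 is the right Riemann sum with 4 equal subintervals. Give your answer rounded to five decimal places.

40.25456

Exact integral: ∫_-3^2.5 g(x) dx ≈ -68.8645833.
R_4 ≈ -109.1191406.
Error ≈ -68.8645833 − (-109.1191406) ≈ 40.25456.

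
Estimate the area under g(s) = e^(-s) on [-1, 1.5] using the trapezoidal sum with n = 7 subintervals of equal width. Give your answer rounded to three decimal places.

2.522

Δs = (1.5 − (-1))/7 = 5/14.
g(-1) ≈ 2.718, g(-9/14) ≈ 1.902, g(-2/7) ≈ 1.331, g(1/14) ≈ 0.931, g(3/7) ≈ 0.651, g(11/14) ≈ 0.456, g(8/7) ≈ 0.319, g(1.5) ≈ 0.223.
T_7 = (Δs/2)·[g(s_0) + 2g(s_1) + ... + 2g(s_{6}) + g(s_7)].
Sum ≈ 2.522.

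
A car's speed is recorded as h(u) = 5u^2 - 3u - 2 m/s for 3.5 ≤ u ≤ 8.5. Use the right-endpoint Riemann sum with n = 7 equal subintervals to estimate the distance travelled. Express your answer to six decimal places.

Δu = (8.5 − 3.5)/7 = 5/7.
Right endpoints: 59/14, 69/14, 79/14, 89/14, 99/14, 109/14, 8.5.
h(59/14) = 14535/196, h(69/14) = 20515/196, h(79/14) = 27495/196, h(89/14) = 35475/196, h(99/14) = 44455/196, h(109/14) = 54435/196, h(8.5) = 333.75.
Sum = Δu · [h(59/14) + h(69/14) + h(79/14) + ...].
Sum ≈ 955.994898.

955.994898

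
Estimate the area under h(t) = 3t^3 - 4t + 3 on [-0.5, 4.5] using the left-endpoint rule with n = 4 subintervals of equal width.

147.34375

Δt = (4.5 − (-0.5))/4 = 1.25.
Left endpoints: -0.5, 0.75, 2, 3.25.
h(-0.5) = 4.625, h(0.75) = 1.265625, h(2) = 19, h(3.25) = 92.984375.
Sum = Δt · [h(-0.5) + h(0.75) + h(2) + h(3.25)].
Sum = 147.34375.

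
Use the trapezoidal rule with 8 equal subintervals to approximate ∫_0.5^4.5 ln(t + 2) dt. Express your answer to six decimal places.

5.870869

Δt = (4.5 − 0.5)/8 = 0.5.
f(0.5) ≈ 0.916291, f(1) ≈ 1.098612, f(1.5) ≈ 1.252763, f(2) ≈ 1.386294, f(2.5) ≈ 1.504077, f(3) ≈ 1.609438, f(3.5) ≈ 1.704748, f(4) ≈ 1.791759, f(4.5) ≈ 1.871802.
T_8 = (Δt/2)·[f(t_0) + 2f(t_1) + ... + 2f(t_{7}) + f(t_8)].
Sum ≈ 5.870869.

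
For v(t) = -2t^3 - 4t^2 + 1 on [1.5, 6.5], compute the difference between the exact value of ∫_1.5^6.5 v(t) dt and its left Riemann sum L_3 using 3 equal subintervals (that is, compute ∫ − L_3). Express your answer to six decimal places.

Exact integral: ∫_1.5^6.5 v(t) dt ≈ -1246.66666667.
L_3 ≈ -726.06481481.
Error ≈ -1246.66666667 − (-726.06481481) ≈ -520.601852.

-520.601852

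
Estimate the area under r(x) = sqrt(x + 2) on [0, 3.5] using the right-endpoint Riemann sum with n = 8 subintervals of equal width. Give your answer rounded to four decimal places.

6.9149

Δx = (3.5 − 0)/8 = 0.4375.
Right endpoints: 0.4375, 0.875, 1.3125, 1.75, 2.1875, 2.625, 3.0625, 3.5.
r(0.4375) ≈ 1.5612, r(0.875) ≈ 1.6956, r(1.3125) ≈ 1.8200, r(1.75) ≈ 1.9365, r(2.1875) ≈ 2.0463, r(2.625) ≈ 2.1506, r(3.0625) ≈ 2.2500, r(3.5) ≈ 2.3452.
Sum = Δx · [r(0.4375) + r(0.875) + r(1.3125) + ...].
Sum ≈ 6.9149.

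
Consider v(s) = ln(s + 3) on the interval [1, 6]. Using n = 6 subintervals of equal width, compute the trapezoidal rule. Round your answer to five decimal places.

Δs = (6 − 1)/6 = 5/6.
v(1) ≈ 1.38629, v(11/6) ≈ 1.57554, v(8/3) ≈ 1.73460, v(3.5) ≈ 1.87180, v(13/3) ≈ 1.99243, v(31/6) ≈ 2.10006, v(6) ≈ 2.19722.
T_6 = (Δs/2)·[v(s_0) + 2v(s_1) + ... + 2v(s_{5}) + v(s_6)].
Sum ≈ 9.22183.

9.22183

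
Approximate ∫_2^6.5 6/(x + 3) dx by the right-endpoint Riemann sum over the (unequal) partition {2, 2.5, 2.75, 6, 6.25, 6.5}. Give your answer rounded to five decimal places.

3.29305

Subinterval widths: 0.5, 0.25, 3.25, 0.25, 0.25.
Right endpoints: 2.5, 2.75, 6, 6.25, 6.5.
f(2.5) = 12/11, f(2.75) = 24/23, f(6) = 2/3, f(6.25) = 24/37, f(6.5) = 12/19.
Sum = Σ Δx_i · f(x_i).
Sum ≈ 3.29305.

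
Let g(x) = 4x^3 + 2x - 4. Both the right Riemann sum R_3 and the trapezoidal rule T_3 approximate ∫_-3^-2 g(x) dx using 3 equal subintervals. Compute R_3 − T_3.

R_3 ≈ -61.555556.
T_3 ≈ -74.555556.
R_3 − T_3 = 13.

13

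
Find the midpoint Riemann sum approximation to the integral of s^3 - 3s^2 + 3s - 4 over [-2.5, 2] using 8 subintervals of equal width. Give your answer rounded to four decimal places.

Δs = (2 − (-2.5))/8 = 0.5625.
Midpoints: -2.21875, -1.65625, -1.09375, -0.53125, 0.03125, 0.59375, 1.15625, 1.71875.
f(-2.21875) = -1191031/32768, f(-1.65625) = -712429/32768, f(-1.09375) = -399067/32768, f(-0.53125) = -215953/32768, f(0.03125) = -128095/32768, f(0.59375) = -100501/32768, f(1.15625) = -98179/32768, f(1.71875) = -86137/32768.
Sum = Δs · [f(-2.21875) + f(-1.65625) + f(-1.09375) + ...].
Sum ≈ -50.3207.

-50.3207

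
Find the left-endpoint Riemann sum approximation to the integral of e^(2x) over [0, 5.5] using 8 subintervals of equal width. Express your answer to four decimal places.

13929.5148

Δx = (5.5 − 0)/8 = 0.6875.
Left endpoints: 0, 0.6875, 1.375, 2.0625, 2.75, 3.4375, 4.125, 4.8125.
f(0) ≈ 1.0000, f(0.6875) ≈ 3.9551, f(1.375) ≈ 15.6426, f(2.0625) ≈ 61.8678, f(2.75) ≈ 244.6919, f(3.4375) ≈ 967.7754, f(4.125) ≈ 3827.6258, f(4.8125) ≈ 15138.5538.
Sum = Δx · [f(0) + f(0.6875) + f(1.375) + ...].
Sum ≈ 13929.5148.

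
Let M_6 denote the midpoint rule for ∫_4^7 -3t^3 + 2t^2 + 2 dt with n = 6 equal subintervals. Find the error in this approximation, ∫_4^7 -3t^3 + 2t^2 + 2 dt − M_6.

Exact integral: ∫_4^7 f(t) dt = -1416.75.
M_6 = -1413.78125.
Error = -1416.75 − (-1413.78125) = -2.96875.

-2.96875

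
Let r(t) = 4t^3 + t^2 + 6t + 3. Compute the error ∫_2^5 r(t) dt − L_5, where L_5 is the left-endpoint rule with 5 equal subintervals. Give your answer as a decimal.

144.36

Exact integral: ∫_2^5 r(t) dt = 720.
L_5 = 575.64.
Error = 720 − 575.64 = 144.36.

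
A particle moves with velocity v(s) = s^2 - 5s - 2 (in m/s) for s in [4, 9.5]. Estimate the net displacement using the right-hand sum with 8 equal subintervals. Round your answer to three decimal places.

Δs = (9.5 − 4)/8 = 0.6875.
Right endpoints: 4.6875, 5.375, 6.0625, 6.75, 7.4375, 8.125, 8.8125, 9.5.
v(4.6875) = -3.46484375, v(5.375) = 0.015625, v(6.0625) = 4.44140625, v(6.75) = 9.8125, v(7.4375) = 16.12890625, v(8.125) = 23.390625, v(8.8125) = 31.59765625, v(9.5) = 40.75.
Sum = Δs · [v(4.6875) + v(5.375) + v(6.0625) + ...].
Sum ≈ 84.337.

84.337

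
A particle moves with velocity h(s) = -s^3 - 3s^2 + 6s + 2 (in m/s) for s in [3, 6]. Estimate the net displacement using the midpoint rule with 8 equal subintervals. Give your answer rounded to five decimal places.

-405.16992

Δs = (6 − 3)/8 = 0.375.
Midpoints: 3.1875, 3.5625, 3.9375, 4.3125, 4.6875, 5.0625, 5.4375, 5.8125.
h(3.1875) = -170971/4096, h(3.5625) = -245401/4096, h(3.9375) = -335599/4096, h(4.3125) = -442861/4096, h(4.6875) = -568483/4096, h(5.0625) = -713761/4096, h(5.4375) = -879991/4096, h(5.8125) = -1068469/4096.
Sum = Δs · [h(3.1875) + h(3.5625) + h(3.9375) + ...].
Sum ≈ -405.16992.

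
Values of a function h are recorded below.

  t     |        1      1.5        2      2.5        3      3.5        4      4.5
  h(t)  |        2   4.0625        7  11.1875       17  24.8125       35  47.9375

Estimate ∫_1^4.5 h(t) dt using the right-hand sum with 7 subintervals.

Δt = 0.5.
Sum = 0.5·[4.0625 + 7 + 11.1875 + 17 + 24.8125 + 35 + 47.9375] = 73.5.

73.5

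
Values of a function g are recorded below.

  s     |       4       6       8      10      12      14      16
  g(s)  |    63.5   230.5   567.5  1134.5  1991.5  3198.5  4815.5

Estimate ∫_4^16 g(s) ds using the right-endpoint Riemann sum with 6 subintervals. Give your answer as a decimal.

23876

Δs = 2.
Sum = 2·[230.5 + 567.5 + 1134.5 + 1991.5 + 3198.5 + 4815.5] = 23876.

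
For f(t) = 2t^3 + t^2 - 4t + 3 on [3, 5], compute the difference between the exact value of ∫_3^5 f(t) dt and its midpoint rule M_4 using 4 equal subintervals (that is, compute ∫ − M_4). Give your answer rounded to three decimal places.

Exact integral: ∫_3^5 f(t) dt ≈ 278.66667.
M_4 = 277.625.
Error ≈ 278.66667 − 277.625 ≈ 1.042.

1.042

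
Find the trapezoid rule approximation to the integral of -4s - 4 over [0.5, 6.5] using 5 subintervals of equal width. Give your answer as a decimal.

-108

Δs = (6.5 − 0.5)/5 = 1.2.
f(0.5) = -6, f(1.7) = -10.8, f(2.9) = -15.6, f(4.1) = -20.4, f(5.3) = -25.2, f(6.5) = -30.
T_5 = (Δs/2)·[f(s_0) + 2f(s_1) + ... + 2f(s_{4}) + f(s_5)].
Sum = -108.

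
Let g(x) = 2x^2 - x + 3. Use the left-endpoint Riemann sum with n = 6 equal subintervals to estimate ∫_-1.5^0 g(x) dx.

Δx = (0 − (-1.5))/6 = 0.25.
Left endpoints: -1.5, -1.25, -1, -0.75, -0.5, -0.25.
g(-1.5) = 9, g(-1.25) = 7.375, g(-1) = 6, g(-0.75) = 4.875, g(-0.5) = 4, g(-0.25) = 3.375.
Sum = Δx · [g(-1.5) + g(-1.25) + g(-1) + ...].
Sum = 8.65625.

8.65625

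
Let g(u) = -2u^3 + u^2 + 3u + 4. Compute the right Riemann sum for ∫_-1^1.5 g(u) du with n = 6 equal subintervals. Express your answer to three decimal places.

Δu = (1.5 − (-1))/6 = 5/12.
Right endpoints: -7/12, -1/6, 0.25, 2/3, 13/12, 1.5.
g(-7/12) = 2581/864, g(-1/6) = 191/54, g(0.25) = 4.78125, g(2/3) = 158/27, g(13/12) = 5081/864, g(1.5) = 4.
Sum = Δu · [g(-7/12) + g(-1/6) + g(0.25) + ...].
Sum ≈ 11.266.

11.266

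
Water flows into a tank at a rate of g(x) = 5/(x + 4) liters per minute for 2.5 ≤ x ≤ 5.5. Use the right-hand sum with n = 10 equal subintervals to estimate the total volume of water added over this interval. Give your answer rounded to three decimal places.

Δx = (5.5 − 2.5)/10 = 0.3.
Right endpoints: 2.8, 3.1, 3.4, 3.7, 4, 4.3, 4.6, 4.9, 5.2, 5.5.
g(2.8) = 25/34, g(3.1) = 50/71, g(3.4) = 25/37, g(3.7) = 50/77, g(4) = 0.625, g(4.3) = 50/83, g(4.6) = 25/43, g(4.9) = 50/89, g(5.2) = 25/46, g(5.5) = 10/19.
Sum = Δx · [g(2.8) + g(3.1) + g(3.4) + ...].
Sum ≈ 1.861.

1.861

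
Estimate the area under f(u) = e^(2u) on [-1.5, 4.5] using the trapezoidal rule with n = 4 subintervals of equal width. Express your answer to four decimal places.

Δu = (4.5 − (-1.5))/4 = 1.5.
f(-1.5) ≈ 0.0498, f(0) ≈ 1.0000, f(1.5) ≈ 20.0855, f(3) ≈ 403.4288, f(4.5) ≈ 8103.0839.
T_4 = (Δu/2)·[f(u_0) + 2f(u_1) + 2f(u_2) + 2f(u_3) + f(u_4)].
Sum ≈ 6714.1218.

6714.1218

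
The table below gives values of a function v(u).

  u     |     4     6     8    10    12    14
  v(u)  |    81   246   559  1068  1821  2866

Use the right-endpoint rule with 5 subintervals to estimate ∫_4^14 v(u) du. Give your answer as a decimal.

Δu = 2.
Sum = 2·[246 + 559 + 1068 + 1821 + 2866] = 13120.

13120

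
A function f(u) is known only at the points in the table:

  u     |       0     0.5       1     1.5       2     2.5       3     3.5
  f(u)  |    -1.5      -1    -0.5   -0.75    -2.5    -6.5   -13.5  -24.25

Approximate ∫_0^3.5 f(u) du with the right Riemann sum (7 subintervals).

Δu = 0.5.
Sum = 0.5·[(-1) + (-0.5) + (-0.75) + (-2.5) + (-6.5) + (-13.5) + (-24.25)] = -24.5.

-24.5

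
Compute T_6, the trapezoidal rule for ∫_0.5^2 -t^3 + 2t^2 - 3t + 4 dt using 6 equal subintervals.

Δt = (2 − 0.5)/6 = 0.25.
f(0.5) = 2.875, f(0.75) = 2.453125, f(1) = 2, f(1.25) = 1.421875, f(1.5) = 0.625, f(1.75) = -0.484375, f(2) = -2.
T_6 = (Δt/2)·[f(t_0) + 2f(t_1) + ... + 2f(t_{5}) + f(t_6)].
Sum = 1.61328125.

1.61328125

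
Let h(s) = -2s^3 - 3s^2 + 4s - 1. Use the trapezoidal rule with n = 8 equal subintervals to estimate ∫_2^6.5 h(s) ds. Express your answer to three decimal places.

Δs = (6.5 − 2)/8 = 0.5625.
h(2) = -21, h(2.5625) = -90321/2048, h(3.125) = -78.83203125, h(3.6875) = -260763/2048, h(4.25) = -191.71875, h(4.8125) = -561453/2048, h(5.375) = -376.74609375, h(5.9375) = -1027383/2048, h(6.5) = -651.
T_8 = (Δs/2)·[h(s_0) + 2h(s_1) + ... + 2h(s_{7}) + h(s_8)].
Sum ≈ -1085.919.

-1085.919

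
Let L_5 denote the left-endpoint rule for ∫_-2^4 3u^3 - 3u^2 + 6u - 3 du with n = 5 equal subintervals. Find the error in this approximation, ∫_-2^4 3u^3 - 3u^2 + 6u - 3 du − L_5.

120.96

Exact integral: ∫_-2^4 f(u) du = 126.
L_5 = 5.04.
Error = 126 − 5.04 = 120.96.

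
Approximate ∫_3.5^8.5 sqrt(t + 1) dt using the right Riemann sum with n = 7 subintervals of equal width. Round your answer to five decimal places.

Δt = (8.5 − 3.5)/7 = 5/7.
Right endpoints: 59/14, 69/14, 79/14, 89/14, 99/14, 109/14, 8.5.
f(59/14) ≈ 2.28348, f(69/14) ≈ 2.43487, f(79/14) ≈ 2.57737, f(89/14) ≈ 2.71241, f(99/14) ≈ 2.84103, f(109/14) ≈ 2.96407, f(8.5) ≈ 3.08221.
Sum = Δt · [f(59/14) + f(69/14) + f(79/14) + ...].
Sum ≈ 13.49674.

13.49674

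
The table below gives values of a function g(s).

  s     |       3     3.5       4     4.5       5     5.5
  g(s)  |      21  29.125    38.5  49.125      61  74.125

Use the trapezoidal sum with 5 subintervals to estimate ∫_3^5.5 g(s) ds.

112.65625

Δs = 0.5.
T_5 = (0.5/2)·[21 + 2·29.125 + 2·38.5 + 2·49.125 + 2·61 + 74.125] = 112.65625.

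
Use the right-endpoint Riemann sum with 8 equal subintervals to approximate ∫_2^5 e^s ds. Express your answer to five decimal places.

Δs = (5 − 2)/8 = 0.375.
Right endpoints: 2.375, 2.75, 3.125, 3.5, 3.875, 4.25, 4.625, 5.
f(2.375) ≈ 10.75101, f(2.75) ≈ 15.64263, f(3.125) ≈ 22.75990, f(3.5) ≈ 33.11545, f(3.875) ≈ 48.18270, f(4.25) ≈ 70.10541, f(4.625) ≈ 102.00277, f(5) ≈ 148.41316.
Sum = Δs · [f(2.375) + f(2.75) + f(3.125) + ...].
Sum ≈ 169.11489.

169.11489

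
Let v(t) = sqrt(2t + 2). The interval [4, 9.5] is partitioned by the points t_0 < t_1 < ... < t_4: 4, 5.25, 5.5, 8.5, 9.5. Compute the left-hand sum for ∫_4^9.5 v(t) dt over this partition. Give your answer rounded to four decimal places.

Subinterval widths: 1.25, 0.25, 3, 1.
Left endpoints: 4, 5.25, 5.5, 8.5.
v(4) ≈ 3.1623, v(5.25) ≈ 3.5355, v(5.5) ≈ 3.6056, v(8.5) ≈ 4.3589.
Sum = Σ Δt_i · v(t_i).
Sum ≈ 20.0123.

20.0123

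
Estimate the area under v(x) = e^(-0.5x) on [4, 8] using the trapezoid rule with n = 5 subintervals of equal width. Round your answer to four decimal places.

Δx = (8 − 4)/5 = 0.8.
v(4) ≈ 0.1353, v(4.8) ≈ 0.0907, v(5.6) ≈ 0.0608, v(6.4) ≈ 0.0408, v(7.2) ≈ 0.0273, v(8) ≈ 0.0183.
T_5 = (Δx/2)·[v(x_0) + 2v(x_1) + ... + 2v(x_{4}) + v(x_5)].
Sum ≈ 0.2372.

0.2372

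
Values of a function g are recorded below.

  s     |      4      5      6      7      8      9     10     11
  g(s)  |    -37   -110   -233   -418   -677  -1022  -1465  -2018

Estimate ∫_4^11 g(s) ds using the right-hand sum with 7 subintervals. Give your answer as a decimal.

Δs = 1.
Sum = 1·[(-110) + (-233) + (-418) + (-677) + (-1022) + (-1465) + (-2018)] = -5943.

-5943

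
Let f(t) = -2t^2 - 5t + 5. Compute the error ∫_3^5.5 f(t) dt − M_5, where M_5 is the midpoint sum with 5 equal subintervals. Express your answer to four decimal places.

-0.1042

Exact integral: ∫_3^5.5 f(t) dt ≈ -133.541667.
M_5 = -133.4375.
Error ≈ -133.541667 − (-133.4375) ≈ -0.1042.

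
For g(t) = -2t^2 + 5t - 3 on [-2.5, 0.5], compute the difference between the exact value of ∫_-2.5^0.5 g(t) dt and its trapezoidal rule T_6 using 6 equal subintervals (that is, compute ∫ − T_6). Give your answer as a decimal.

Exact integral: ∫_-2.5^0.5 g(t) dt = -34.5.
T_6 = -34.75.
Error = -34.5 − (-34.75) = 0.25.

0.25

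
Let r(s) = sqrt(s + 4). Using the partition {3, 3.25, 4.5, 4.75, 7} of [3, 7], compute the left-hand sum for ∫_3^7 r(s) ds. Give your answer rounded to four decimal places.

Subinterval widths: 0.25, 1.25, 0.25, 2.25.
Left endpoints: 3, 3.25, 4.5, 4.75.
r(3) ≈ 2.6458, r(3.25) ≈ 2.6926, r(4.5) ≈ 2.9155, r(4.75) ≈ 2.9580.
Sum = Σ Δs_i · r(s_i).
Sum ≈ 11.4116.

11.4116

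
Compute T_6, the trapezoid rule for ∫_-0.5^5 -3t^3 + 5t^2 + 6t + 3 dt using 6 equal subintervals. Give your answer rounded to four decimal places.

-181.1578

Δt = (5 − (-0.5))/6 = 11/12.
f(-0.5) = 1.625, f(5/12) = 1181/192, f(4/3) = 115/9, f(2.25) = 7.640625, f(19/6) = -23.125, f(49/12) = -53789/576, f(5) = -217.
T_6 = (Δt/2)·[f(t_0) + 2f(t_1) + ... + 2f(t_{5}) + f(t_6)].
Sum ≈ -181.1578.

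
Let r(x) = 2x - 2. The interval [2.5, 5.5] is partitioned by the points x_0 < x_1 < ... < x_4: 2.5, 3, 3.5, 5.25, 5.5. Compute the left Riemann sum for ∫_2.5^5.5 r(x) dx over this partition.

Subinterval widths: 0.5, 0.5, 1.75, 0.25.
Left endpoints: 2.5, 3, 3.5, 5.25.
r(2.5) = 3, r(3) = 4, r(3.5) = 5, r(5.25) = 8.5.
Sum = Σ Δx_i · r(x_i).
Sum = 14.375.

14.375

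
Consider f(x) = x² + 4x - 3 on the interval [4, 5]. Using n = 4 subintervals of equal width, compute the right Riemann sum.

36.96875

Δx = (5 − 4)/4 = 0.25.
Right endpoints: 4.25, 4.5, 4.75, 5.
f(4.25) = 32.0625, f(4.5) = 35.25, f(4.75) = 38.5625, f(5) = 42.
Sum = Δx · [f(4.25) + f(4.5) + f(4.75) + f(5)].
Sum = 36.96875.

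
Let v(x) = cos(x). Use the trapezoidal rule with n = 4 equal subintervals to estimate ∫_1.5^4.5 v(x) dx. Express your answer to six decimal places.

-1.881566

Δx = (4.5 − 1.5)/4 = 0.75.
v(1.5) ≈ 0.070737, v(2.25) ≈ -0.628174, v(3) ≈ -0.989992, v(3.75) ≈ -0.820559, v(4.5) ≈ -0.210796.
T_4 = (Δx/2)·[v(x_0) + 2v(x_1) + 2v(x_2) + 2v(x_3) + v(x_4)].
Sum ≈ -1.881566.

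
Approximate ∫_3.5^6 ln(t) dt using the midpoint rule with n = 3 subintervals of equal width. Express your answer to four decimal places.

3.8693

Δt = (6 − 3.5)/3 = 5/6.
Midpoints: 47/12, 4.75, 67/12.
f(47/12) ≈ 1.3652, f(4.75) ≈ 1.5581, f(67/12) ≈ 1.7198.
Sum = Δt · [f(47/12) + f(4.75) + f(67/12)].
Sum ≈ 3.8693.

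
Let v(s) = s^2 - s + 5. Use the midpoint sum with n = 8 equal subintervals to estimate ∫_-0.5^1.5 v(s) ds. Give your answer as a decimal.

Δs = (1.5 − (-0.5))/8 = 0.25.
Midpoints: -0.375, -0.125, 0.125, 0.375, 0.625, 0.875, 1.125, 1.375.
v(-0.375) = 5.515625, v(-0.125) = 5.140625, v(0.125) = 4.890625, v(0.375) = 4.765625, v(0.625) = 4.765625, v(0.875) = 4.890625, v(1.125) = 5.140625, v(1.375) = 5.515625.
Sum = Δs · [v(-0.375) + v(-0.125) + v(0.125) + ...].
Sum = 10.15625.

10.15625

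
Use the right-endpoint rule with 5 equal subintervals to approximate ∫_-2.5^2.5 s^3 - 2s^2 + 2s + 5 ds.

23.125

Δs = (2.5 − (-2.5))/5 = 1.
Right endpoints: -1.5, -0.5, 0.5, 1.5, 2.5.
f(-1.5) = -5.875, f(-0.5) = 3.375, f(0.5) = 5.625, f(1.5) = 6.875, f(2.5) = 13.125.
Sum = Δs · [f(-1.5) + f(-0.5) + f(0.5) + f(1.5) + f(2.5)].
Sum = 23.125.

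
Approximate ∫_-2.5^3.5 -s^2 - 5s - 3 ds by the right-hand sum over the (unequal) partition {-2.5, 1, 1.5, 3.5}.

Subinterval widths: 3.5, 0.5, 2.
Right endpoints: 1, 1.5, 3.5.
f(1) = -9, f(1.5) = -12.75, f(3.5) = -32.75.
Sum = Σ Δs_i · f(s_i).
Sum = -103.375.

-103.375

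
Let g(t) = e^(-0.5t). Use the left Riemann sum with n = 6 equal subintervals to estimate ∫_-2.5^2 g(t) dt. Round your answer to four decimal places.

Δt = (2 − (-2.5))/6 = 0.75.
Left endpoints: -2.5, -1.75, -1, -0.25, 0.5, 1.25.
g(-2.5) ≈ 3.4903, g(-1.75) ≈ 2.3989, g(-1) ≈ 1.6487, g(-0.25) ≈ 1.1331, g(0.5) ≈ 0.7788, g(1.25) ≈ 0.5353.
Sum = Δt · [g(-2.5) + g(-1.75) + g(-1) + ...].
Sum ≈ 7.4889.

7.4889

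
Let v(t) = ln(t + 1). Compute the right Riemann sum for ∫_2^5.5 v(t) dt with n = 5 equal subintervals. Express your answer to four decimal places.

5.6342

Δt = (5.5 − 2)/5 = 0.7.
Right endpoints: 2.7, 3.4, 4.1, 4.8, 5.5.
v(2.7) ≈ 1.3083, v(3.4) ≈ 1.4816, v(4.1) ≈ 1.6292, v(4.8) ≈ 1.7579, v(5.5) ≈ 1.8718.
Sum = Δt · [v(2.7) + v(3.4) + v(4.1) + v(4.8) + v(5.5)].
Sum ≈ 5.6342.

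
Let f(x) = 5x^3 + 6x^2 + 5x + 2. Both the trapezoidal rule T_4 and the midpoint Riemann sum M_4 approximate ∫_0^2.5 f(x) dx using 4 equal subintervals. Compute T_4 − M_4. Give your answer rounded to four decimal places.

T_4 ≈ 104.731445.
M_4 ≈ 98.688965.
T_4 − M_4 ≈ 6.0425.

6.0425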